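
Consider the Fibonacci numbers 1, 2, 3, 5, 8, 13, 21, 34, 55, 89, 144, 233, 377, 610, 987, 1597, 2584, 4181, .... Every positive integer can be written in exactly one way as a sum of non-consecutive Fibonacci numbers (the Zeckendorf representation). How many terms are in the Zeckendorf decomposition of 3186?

Repeatedly subtract the largest Fibonacci number that fits:
2584 ≤ 3186 < 4181, so take 2584; remainder 602
377 ≤ 602 < 610, so take 377; remainder 225
144 ≤ 225 < 233, so take 144; remainder 81
55 ≤ 81 < 89, so take 55; remainder 26
21 ≤ 26 < 34, so take 21; remainder 5
5 ≤ 5 < 8, so take 5; remainder 0
3186 = 2584 + 377 + 144 + 55 + 21 + 5, which has 6 terms.

6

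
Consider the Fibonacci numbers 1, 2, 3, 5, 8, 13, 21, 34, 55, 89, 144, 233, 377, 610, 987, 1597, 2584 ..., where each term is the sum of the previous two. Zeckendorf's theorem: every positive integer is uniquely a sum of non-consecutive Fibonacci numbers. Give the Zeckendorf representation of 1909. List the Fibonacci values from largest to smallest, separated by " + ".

take 1597 (≤ 1909); 1909 − 1597 = 312
take 233 (≤ 312); 312 − 233 = 79
take 55 (≤ 79); 79 − 55 = 24
take 21 (≤ 24); 24 − 21 = 3
take 3 (≤ 3); 3 − 3 = 0
So 1909 = 1597 + 233 + 55 + 21 + 3, with no two terms consecutive in the sequence.

1597 + 233 + 55 + 21 + 3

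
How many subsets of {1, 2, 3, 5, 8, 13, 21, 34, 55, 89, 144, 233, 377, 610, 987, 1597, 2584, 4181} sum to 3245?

20

Each representation comes from the Zeckendorf form by replacing some F_k with F_{k−1} + F_{k−2} where possible.
3245 = 2584+610+34+13+3+1 = 2584+610+34+8+5+3+1 = 2584+377+233+34+13+3+1 = 1597+987+610+34+13+3+1 = 2584+610+21+13+8+5+3+1 = … (15 more), for 20 in all.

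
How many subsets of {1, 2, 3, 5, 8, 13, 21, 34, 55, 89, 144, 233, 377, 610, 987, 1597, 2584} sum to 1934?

1934 = 1597+233+89+13+2 = 1597+233+89+8+5+2 = 1597+233+55+34+13+2 = … (16 more), for 19 in all.

19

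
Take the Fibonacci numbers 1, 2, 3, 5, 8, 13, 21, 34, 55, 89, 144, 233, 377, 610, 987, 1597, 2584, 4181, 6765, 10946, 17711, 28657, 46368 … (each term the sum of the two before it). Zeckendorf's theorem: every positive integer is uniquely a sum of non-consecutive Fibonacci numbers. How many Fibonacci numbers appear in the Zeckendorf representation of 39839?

4

subtract 28657 from 39839: 11182 remains
subtract 10946 from 11182: 236 remains
subtract 233 from 236: 3 remains
subtract 3 from 3: 0 remains
39839 = 28657 + 10946 + 233 + 3, which has 4 terms.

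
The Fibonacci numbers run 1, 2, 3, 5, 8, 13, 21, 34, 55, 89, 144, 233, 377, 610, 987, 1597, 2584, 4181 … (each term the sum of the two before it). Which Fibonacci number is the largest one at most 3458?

2584

2584 ≤ 3458 < 4181, so the largest Fibonacci number not exceeding 3458 is 2584.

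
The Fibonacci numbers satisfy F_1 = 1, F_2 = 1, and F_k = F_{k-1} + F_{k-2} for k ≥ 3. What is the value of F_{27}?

Iterating the recurrence up to F_{23} = 28657 and F_{22} = 17711:
F_{24} = F_{23} + F_{22} = 28657 + 17711 = 46368
F_{25} = F_{24} + F_{23} = 46368 + 28657 = 75025
F_{26} = F_{25} + F_{24} = 75025 + 46368 = 121393
F_{27} = F_{26} + F_{25} = 121393 + 75025 = 196418

196418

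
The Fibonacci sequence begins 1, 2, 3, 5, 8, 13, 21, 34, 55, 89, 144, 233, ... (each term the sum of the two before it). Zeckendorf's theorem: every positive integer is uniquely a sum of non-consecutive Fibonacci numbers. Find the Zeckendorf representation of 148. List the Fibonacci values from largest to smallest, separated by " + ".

Greedy algorithm:
subtract 144 from 148: 4 remains
subtract 3 from 4: 1 remains
subtract 1 from 1: 0 remains
So 148 = 144 + 3 + 1, with no two terms consecutive in the sequence.

144 + 3 + 1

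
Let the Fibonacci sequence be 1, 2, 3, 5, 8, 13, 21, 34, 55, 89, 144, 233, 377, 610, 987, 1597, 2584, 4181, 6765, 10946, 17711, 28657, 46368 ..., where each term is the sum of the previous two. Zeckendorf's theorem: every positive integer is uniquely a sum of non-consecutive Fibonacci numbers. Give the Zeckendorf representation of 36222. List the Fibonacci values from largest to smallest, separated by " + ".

36222 − 28657 = 7565
7565 − 6765 = 800
800 − 610 = 190
190 − 144 = 46
46 − 34 = 12
12 − 8 = 4
4 − 3 = 1
1 − 1 = 0
So 36222 = 28657 + 6765 + 610 + 144 + 34 + 8 + 3 + 1, with no two terms consecutive in the sequence.

28657 + 6765 + 610 + 144 + 34 + 8 + 3 + 1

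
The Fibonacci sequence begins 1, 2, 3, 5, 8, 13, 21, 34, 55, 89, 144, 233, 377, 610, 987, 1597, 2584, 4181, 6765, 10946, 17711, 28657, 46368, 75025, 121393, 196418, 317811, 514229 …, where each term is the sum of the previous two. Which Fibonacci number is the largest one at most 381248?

317811 ≤ 381248 < 514229, so the largest Fibonacci number not exceeding 381248 is 317811.

317811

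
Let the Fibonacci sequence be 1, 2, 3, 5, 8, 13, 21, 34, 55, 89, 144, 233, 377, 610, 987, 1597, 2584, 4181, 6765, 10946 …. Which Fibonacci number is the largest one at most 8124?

6765 ≤ 8124 < 10946, so the largest Fibonacci number not exceeding 8124 is 6765.

6765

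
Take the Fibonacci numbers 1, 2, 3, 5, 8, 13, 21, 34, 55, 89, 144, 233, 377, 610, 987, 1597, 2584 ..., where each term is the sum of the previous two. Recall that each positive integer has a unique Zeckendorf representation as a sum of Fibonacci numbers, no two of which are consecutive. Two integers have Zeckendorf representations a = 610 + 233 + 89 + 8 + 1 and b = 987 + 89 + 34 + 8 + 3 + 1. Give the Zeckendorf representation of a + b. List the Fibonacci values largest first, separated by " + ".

The two numbers are 941 and 1122, so their sum is 2063.
Repeatedly subtract the largest Fibonacci number that fits:
take 1597 (≤ 2063); 2063 − 1597 = 466
take 377 (≤ 466); 466 − 377 = 89
take 89 (≤ 89); 89 − 89 = 0

1597 + 377 + 89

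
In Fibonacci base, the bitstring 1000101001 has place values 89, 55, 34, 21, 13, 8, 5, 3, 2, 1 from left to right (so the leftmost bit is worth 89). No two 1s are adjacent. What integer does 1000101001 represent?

108

Summing the place values of the 1 bits: 89 + 13 + 5 + 1 = 108.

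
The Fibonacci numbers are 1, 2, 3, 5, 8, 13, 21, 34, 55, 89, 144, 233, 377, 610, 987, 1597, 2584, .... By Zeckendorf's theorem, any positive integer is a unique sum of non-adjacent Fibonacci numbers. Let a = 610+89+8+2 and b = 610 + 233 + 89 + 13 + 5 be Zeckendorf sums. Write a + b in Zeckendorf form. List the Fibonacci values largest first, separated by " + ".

The two numbers are 709 and 950, so their sum is 1659.
Greedily peel off the largest Fibonacci term at each step:
1597 ≤ 1659 < 2584, so take 1597; remainder 62
55 ≤ 62 < 89, so take 55; remainder 7
5 ≤ 7 < 8, so take 5; remainder 2
2 ≤ 2 < 3, so take 2; remainder 0

1597 + 55 + 5 + 2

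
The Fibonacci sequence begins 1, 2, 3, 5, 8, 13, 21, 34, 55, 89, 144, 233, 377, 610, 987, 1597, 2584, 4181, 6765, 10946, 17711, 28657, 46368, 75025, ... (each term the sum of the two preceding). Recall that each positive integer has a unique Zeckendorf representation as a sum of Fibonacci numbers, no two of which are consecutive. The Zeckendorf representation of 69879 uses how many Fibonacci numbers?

Greedily peel off the largest Fibonacci term at each step:
largest Fibonacci ≤ 69879 is 46368; 69879 − 46368 = 23511
largest Fibonacci ≤ 23511 is 17711; 23511 − 17711 = 5800
largest Fibonacci ≤ 5800 is 4181; 5800 − 4181 = 1619
largest Fibonacci ≤ 1619 is 1597; 1619 − 1597 = 22
largest Fibonacci ≤ 22 is 21; 22 − 21 = 1
largest Fibonacci ≤ 1 is 1; 1 − 1 = 0
69879 = 46368 + 17711 + 4181 + 1597 + 21 + 1, which has 6 terms.

6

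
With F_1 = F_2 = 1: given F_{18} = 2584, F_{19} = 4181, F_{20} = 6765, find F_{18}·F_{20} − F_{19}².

-1

2584·6765 − 4181² = 17480760 − 17480761 = -1. (Cassini's identity: F_{k−1}F_{k+1} − F_k² = (−1)^k.)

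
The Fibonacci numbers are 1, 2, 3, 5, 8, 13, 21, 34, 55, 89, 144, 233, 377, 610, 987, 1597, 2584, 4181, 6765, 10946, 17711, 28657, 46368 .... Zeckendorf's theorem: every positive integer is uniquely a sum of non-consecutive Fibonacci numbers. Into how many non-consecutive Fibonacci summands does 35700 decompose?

6

take 28657 (≤ 35700); 35700 − 28657 = 7043
take 6765 (≤ 7043); 7043 − 6765 = 278
take 233 (≤ 278); 278 − 233 = 45
take 34 (≤ 45); 45 − 34 = 11
take 8 (≤ 11); 11 − 8 = 3
take 3 (≤ 3); 3 − 3 = 0
35700 = 28657 + 6765 + 233 + 34 + 8 + 3, which has 6 terms.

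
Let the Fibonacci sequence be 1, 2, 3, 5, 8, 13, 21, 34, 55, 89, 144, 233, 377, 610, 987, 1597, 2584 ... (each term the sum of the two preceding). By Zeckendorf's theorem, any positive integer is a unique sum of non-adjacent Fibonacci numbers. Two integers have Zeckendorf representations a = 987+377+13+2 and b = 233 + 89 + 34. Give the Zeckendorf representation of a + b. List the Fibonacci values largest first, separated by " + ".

The two numbers are 1379 and 356, so their sum is 1735.
subtract 1597 from 1735: 138 remains
subtract 89 from 138: 49 remains
subtract 34 from 49: 15 remains
subtract 13 from 15: 2 remains
subtract 2 from 2: 0 remains

1597 + 89 + 34 + 13 + 2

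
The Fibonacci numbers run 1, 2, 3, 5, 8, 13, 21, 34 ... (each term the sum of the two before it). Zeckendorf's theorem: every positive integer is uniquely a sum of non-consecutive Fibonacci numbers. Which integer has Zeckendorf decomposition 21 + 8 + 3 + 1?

21 + 8 + 3 + 1 = 33.

33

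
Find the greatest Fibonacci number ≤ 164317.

121393 ≤ 164317 < 196418, so the largest Fibonacci number not exceeding 164317 is 121393.

121393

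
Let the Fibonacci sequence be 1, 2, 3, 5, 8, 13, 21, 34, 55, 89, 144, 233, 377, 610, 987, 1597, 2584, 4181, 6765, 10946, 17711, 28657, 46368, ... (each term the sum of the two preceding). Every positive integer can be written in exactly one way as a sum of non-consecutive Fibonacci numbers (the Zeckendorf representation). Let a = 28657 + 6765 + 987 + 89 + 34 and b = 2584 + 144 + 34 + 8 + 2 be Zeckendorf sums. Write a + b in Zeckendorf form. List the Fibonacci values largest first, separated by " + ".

The two numbers are 36532 and 2772, so their sum is 39304.
28657 ≤ 39304 < 46368, so take 28657; remainder 10647
6765 ≤ 10647 < 10946, so take 6765; remainder 3882
2584 ≤ 3882 < 4181, so take 2584; remainder 1298
987 ≤ 1298 < 1597, so take 987; remainder 311
233 ≤ 311 < 377, so take 233; remainder 78
55 ≤ 78 < 89, so take 55; remainder 23
21 ≤ 23 < 34, so take 21; remainder 2
2 ≤ 2 < 3, so take 2; remainder 0

28657 + 6765 + 2584 + 987 + 233 + 55 + 21 + 2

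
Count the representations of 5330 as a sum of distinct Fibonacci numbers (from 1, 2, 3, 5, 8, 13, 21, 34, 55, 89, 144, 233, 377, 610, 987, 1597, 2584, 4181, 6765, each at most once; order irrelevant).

48

Each representation comes from the Zeckendorf form by replacing some F_k with F_{k−1} + F_{k−2} where possible.
5330 = 4181+987+144+13+5 = 4181+987+144+13+3+2 = 4181+987+89+55+13+5 = … (45 more), for 48 in all.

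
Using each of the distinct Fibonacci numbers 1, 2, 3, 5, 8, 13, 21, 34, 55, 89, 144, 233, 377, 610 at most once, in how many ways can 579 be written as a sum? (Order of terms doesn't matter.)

17

579 = 377+144+55+3 = 377+144+55+2+1 = 377+144+34+21+3 = 377+144+34+21+2+1 = … (13 more), for 17 in all.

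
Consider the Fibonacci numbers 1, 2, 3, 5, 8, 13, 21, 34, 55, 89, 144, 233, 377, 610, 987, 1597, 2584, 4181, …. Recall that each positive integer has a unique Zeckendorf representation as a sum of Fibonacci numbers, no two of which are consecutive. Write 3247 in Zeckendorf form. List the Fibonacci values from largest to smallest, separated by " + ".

2584 + 610 + 34 + 13 + 5 + 1

Repeatedly subtract the largest Fibonacci number that fits:
take 2584 (≤ 3247); 3247 − 2584 = 663
take 610 (≤ 663); 663 − 610 = 53
take 34 (≤ 53); 53 − 34 = 19
take 13 (≤ 19); 19 − 13 = 6
take 5 (≤ 6); 6 − 5 = 1
take 1 (≤ 1); 1 − 1 = 0
So 3247 = 2584 + 610 + 34 + 13 + 5 + 1, with no two terms consecutive in the sequence.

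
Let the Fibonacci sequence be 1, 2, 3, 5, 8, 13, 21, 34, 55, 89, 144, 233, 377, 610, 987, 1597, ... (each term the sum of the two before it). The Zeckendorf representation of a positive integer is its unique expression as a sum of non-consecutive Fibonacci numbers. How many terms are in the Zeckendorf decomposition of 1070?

subtract 987 from 1070: 83 remains
subtract 55 from 83: 28 remains
subtract 21 from 28: 7 remains
subtract 5 from 7: 2 remains
subtract 2 from 2: 0 remains
1070 = 987 + 55 + 21 + 5 + 2, which has 5 terms.

5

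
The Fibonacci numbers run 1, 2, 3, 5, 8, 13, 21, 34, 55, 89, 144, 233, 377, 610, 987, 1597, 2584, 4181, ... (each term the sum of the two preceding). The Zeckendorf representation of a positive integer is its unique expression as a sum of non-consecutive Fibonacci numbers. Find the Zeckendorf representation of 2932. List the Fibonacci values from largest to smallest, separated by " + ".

largest Fibonacci ≤ 2932 is 2584; 2932 − 2584 = 348
largest Fibonacci ≤ 348 is 233; 348 − 233 = 115
largest Fibonacci ≤ 115 is 89; 115 − 89 = 26
largest Fibonacci ≤ 26 is 21; 26 − 21 = 5
largest Fibonacci ≤ 5 is 5; 5 − 5 = 0
So 2932 = 2584 + 233 + 89 + 21 + 5, with no two terms consecutive in the sequence.

2584 + 233 + 89 + 21 + 5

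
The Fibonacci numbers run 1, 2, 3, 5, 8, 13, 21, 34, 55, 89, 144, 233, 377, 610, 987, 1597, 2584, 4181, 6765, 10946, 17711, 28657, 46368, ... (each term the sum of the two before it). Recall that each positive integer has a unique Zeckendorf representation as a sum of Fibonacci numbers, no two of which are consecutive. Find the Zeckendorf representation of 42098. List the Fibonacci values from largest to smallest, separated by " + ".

42098: greatest Fibonacci not exceeding it is 28657, leaving 13441
13441: greatest Fibonacci not exceeding it is 10946, leaving 2495
2495: greatest Fibonacci not exceeding it is 1597, leaving 898
898: greatest Fibonacci not exceeding it is 610, leaving 288
288: greatest Fibonacci not exceeding it is 233, leaving 55
55: greatest Fibonacci not exceeding it is 55, leaving 0
So 42098 = 28657 + 10946 + 1597 + 610 + 233 + 55, with no two terms consecutive in the sequence.

28657 + 10946 + 1597 + 610 + 233 + 55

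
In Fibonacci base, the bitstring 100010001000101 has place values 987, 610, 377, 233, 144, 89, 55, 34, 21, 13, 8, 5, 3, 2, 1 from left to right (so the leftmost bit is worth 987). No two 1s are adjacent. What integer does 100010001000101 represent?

Summing the place values of the 1 bits: 987 + 144 + 21 + 3 + 1 = 1156.

1156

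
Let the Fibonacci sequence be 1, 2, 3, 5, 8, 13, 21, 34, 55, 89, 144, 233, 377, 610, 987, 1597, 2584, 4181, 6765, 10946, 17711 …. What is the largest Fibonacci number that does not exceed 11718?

10946 ≤ 11718 < 17711, so the largest Fibonacci number not exceeding 11718 is 10946.

10946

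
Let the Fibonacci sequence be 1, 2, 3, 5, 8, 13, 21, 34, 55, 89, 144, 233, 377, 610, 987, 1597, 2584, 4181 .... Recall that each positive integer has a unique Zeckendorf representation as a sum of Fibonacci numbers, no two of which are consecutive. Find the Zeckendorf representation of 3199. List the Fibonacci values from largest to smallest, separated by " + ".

Greedy algorithm:
subtract 2584 from 3199: 615 remains
subtract 610 from 615: 5 remains
subtract 5 from 5: 0 remains
So 3199 = 2584 + 610 + 5, with no two terms consecutive in the sequence.

2584 + 610 + 5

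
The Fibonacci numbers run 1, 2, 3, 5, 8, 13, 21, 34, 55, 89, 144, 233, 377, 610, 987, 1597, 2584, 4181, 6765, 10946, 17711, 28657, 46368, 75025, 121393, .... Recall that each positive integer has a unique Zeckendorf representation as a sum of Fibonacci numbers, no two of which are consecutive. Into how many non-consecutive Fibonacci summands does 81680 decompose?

6

largest Fibonacci ≤ 81680 is 75025; 81680 − 75025 = 6655
largest Fibonacci ≤ 6655 is 4181; 6655 − 4181 = 2474
largest Fibonacci ≤ 2474 is 1597; 2474 − 1597 = 877
largest Fibonacci ≤ 877 is 610; 877 − 610 = 267
largest Fibonacci ≤ 267 is 233; 267 − 233 = 34
largest Fibonacci ≤ 34 is 34; 34 − 34 = 0
81680 = 75025 + 4181 + 1597 + 610 + 233 + 34, which has 6 terms.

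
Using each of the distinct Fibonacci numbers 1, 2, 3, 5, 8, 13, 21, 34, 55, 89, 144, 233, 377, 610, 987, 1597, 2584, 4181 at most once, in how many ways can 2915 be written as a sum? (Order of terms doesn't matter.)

Starting from the Zeckendorf form and repeatedly splitting a term F_k into F_{k−1} + F_{k−2} (when neither is already used) reaches every representation.
2915 = 2584+233+89+8+1 = 2584+233+89+5+3+1 = 2584+233+55+34+8+1 = 1597+987+233+89+8+1 = … (26 more), for 30 in all.

30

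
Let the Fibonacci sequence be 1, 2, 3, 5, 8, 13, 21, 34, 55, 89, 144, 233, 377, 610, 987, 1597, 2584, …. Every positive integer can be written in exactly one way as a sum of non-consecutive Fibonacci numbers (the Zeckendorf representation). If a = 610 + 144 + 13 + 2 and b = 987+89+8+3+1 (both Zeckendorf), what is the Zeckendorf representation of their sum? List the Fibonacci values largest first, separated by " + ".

1597 + 233 + 21 + 5 + 1

The two numbers are 769 and 1088, so their sum is 1857.
Greedily peel off the largest Fibonacci term at each step:
1857 − 1597 = 260
260 − 233 = 27
27 − 21 = 6
6 − 5 = 1
1 − 1 = 0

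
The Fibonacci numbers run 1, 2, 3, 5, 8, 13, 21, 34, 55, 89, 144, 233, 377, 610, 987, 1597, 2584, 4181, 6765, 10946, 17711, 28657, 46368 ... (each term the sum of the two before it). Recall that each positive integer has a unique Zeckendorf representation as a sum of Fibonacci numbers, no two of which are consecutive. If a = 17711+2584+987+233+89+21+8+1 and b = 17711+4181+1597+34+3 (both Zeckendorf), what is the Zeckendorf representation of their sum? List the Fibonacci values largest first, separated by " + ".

28657 + 10946 + 4181 + 987 + 377 + 8 + 3 + 1

The two numbers are 21634 and 23526, so their sum is 45160.
Repeatedly subtract the largest Fibonacci number that fits:
45160 − 28657 = 16503
16503 − 10946 = 5557
5557 − 4181 = 1376
1376 − 987 = 389
389 − 377 = 12
12 − 8 = 4
4 − 3 = 1
1 − 1 = 0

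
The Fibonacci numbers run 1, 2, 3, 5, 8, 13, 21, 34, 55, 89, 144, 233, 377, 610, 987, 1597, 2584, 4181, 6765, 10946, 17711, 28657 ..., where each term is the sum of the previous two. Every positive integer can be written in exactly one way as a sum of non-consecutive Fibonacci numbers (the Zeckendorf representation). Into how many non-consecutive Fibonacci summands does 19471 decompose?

19471: greatest Fibonacci not exceeding it is 17711, leaving 1760
1760: greatest Fibonacci not exceeding it is 1597, leaving 163
163: greatest Fibonacci not exceeding it is 144, leaving 19
19: greatest Fibonacci not exceeding it is 13, leaving 6
6: greatest Fibonacci not exceeding it is 5, leaving 1
1: greatest Fibonacci not exceeding it is 1, leaving 0
19471 = 17711 + 1597 + 144 + 13 + 5 + 1, which has 6 terms.

6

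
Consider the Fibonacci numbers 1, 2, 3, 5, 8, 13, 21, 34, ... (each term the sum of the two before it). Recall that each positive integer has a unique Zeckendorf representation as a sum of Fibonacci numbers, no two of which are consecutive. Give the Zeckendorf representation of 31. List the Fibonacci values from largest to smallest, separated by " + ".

subtract 21 from 31: 10 remains
subtract 8 from 10: 2 remains
subtract 2 from 2: 0 remains
So 31 = 21 + 8 + 2, with no two terms consecutive in the sequence.

21 + 8 + 2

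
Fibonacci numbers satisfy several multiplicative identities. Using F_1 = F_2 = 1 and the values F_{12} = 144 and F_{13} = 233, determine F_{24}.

By the doubling identity F_{2k} = F_k(2F_{k+1} − F_k): F_{24} = 144·(2·233 − 144) = 144·322 = 46368.

46368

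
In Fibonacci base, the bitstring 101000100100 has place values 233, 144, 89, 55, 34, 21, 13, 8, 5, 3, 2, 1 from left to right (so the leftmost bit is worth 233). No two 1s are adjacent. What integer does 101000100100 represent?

Summing the place values of the 1 bits: 233 + 89 + 13 + 3 = 338.

338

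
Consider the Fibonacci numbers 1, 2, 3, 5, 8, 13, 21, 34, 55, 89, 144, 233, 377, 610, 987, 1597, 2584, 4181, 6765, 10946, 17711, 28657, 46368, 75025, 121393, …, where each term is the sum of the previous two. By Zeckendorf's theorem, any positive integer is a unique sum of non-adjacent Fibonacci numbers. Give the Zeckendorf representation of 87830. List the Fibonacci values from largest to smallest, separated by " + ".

largest Fibonacci ≤ 87830 is 75025; 87830 − 75025 = 12805
largest Fibonacci ≤ 12805 is 10946; 12805 − 10946 = 1859
largest Fibonacci ≤ 1859 is 1597; 1859 − 1597 = 262
largest Fibonacci ≤ 262 is 233; 262 − 233 = 29
largest Fibonacci ≤ 29 is 21; 29 − 21 = 8
largest Fibonacci ≤ 8 is 8; 8 − 8 = 0
So 87830 = 75025 + 10946 + 1597 + 233 + 21 + 8, with no two terms consecutive in the sequence.

75025 + 10946 + 1597 + 233 + 21 + 8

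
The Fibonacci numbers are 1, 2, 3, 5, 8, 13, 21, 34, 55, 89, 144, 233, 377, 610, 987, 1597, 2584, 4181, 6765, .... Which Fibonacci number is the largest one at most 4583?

4181

4181 ≤ 4583 < 6765, so the largest Fibonacci number not exceeding 4583 is 4181.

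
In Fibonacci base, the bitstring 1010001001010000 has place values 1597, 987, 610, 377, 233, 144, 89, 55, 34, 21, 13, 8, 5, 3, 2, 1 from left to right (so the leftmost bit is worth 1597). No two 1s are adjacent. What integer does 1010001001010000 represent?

Summing the place values of the 1 bits: 1597 + 610 + 89 + 21 + 8 = 2325.

2325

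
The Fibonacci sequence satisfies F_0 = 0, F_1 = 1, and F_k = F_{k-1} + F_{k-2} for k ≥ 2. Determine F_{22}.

17711

Iterating the recurrence up to F_{18} = 2584 and F_{17} = 1597:
F_{19} = F_{18} + F_{17} = 2584 + 1597 = 4181
F_{20} = F_{19} + F_{18} = 4181 + 2584 = 6765
F_{21} = F_{20} + F_{19} = 6765 + 4181 = 10946
F_{22} = F_{21} + F_{20} = 10946 + 6765 = 17711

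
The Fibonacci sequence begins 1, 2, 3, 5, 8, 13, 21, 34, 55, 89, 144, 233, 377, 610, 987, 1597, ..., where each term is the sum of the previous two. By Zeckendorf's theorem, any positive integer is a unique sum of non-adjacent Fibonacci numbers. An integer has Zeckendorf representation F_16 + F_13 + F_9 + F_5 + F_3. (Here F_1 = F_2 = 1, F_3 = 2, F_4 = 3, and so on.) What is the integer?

1261

F_16 + F_13 + F_9 + F_5 + F_3 = 987 + 233 + 34 + 5 + 2 = 1261.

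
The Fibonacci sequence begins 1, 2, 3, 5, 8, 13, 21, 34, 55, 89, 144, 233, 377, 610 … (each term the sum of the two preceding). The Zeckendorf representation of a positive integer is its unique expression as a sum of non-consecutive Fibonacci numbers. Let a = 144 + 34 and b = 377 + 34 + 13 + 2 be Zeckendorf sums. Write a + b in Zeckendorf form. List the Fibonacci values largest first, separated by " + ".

The two numbers are 178 and 426, so their sum is 604.
Greedy algorithm:
604: greatest Fibonacci not exceeding it is 377, leaving 227
227: greatest Fibonacci not exceeding it is 144, leaving 83
83: greatest Fibonacci not exceeding it is 55, leaving 28
28: greatest Fibonacci not exceeding it is 21, leaving 7
7: greatest Fibonacci not exceeding it is 5, leaving 2
2: greatest Fibonacci not exceeding it is 2, leaving 0

377 + 144 + 55 + 21 + 5 + 2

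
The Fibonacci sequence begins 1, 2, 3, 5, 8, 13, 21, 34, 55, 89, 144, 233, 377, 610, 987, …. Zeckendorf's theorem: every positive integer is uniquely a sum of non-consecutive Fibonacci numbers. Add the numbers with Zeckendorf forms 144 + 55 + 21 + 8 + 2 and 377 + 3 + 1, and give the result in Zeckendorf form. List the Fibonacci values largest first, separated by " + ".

610 + 1

The two numbers are 230 and 381, so their sum is 611.
take 610 (≤ 611); 611 − 610 = 1
take 1 (≤ 1); 1 − 1 = 0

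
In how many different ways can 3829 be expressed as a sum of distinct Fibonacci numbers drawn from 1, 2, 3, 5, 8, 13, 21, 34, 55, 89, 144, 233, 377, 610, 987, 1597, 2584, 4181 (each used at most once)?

Starting from the Zeckendorf form and repeatedly splitting a term F_k into F_{k−1} + F_{k−2} (when neither is already used) reaches every representation.
3829 = 2584+987+233+21+3+1 = 2584+987+233+13+8+3+1 = 2584+987+144+89+21+3+1 = 2584+610+377+233+21+3+1 = … (14 more), for 18 in all.

18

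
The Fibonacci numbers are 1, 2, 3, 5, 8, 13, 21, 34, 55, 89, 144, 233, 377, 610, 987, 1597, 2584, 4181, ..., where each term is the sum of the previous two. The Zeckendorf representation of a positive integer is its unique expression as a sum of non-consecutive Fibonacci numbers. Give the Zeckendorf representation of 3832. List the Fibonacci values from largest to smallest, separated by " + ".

2584 + 987 + 233 + 21 + 5 + 2

Repeatedly subtract the largest Fibonacci number that fits:
subtract 2584 from 3832: 1248 remains
subtract 987 from 1248: 261 remains
subtract 233 from 261: 28 remains
subtract 21 from 28: 7 remains
subtract 5 from 7: 2 remains
subtract 2 from 2: 0 remains
So 3832 = 2584 + 987 + 233 + 21 + 5 + 2, with no two terms consecutive in the sequence.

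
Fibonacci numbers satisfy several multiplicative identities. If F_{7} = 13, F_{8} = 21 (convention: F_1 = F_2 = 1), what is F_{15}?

By the addition formula F_{m+n} = F_m F_{n+1} + F_{m−1} F_n with m=8, n=7: F_{15} = 21·21 + 13·13 = 441 + 169 = 610.

610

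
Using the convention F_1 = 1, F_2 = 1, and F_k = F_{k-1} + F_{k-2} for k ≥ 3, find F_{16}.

987

Iterating the recurrence up to F_{8} = 21 and F_{7} = 13:
F_{9} = F_{8} + F_{7} = 21 + 13 = 34
F_{10} = F_{9} + F_{8} = 34 + 21 = 55
F_{11} = F_{10} + F_{9} = 55 + 34 = 89
F_{12} = F_{11} + F_{10} = 89 + 55 = 144
F_{13} = F_{12} + F_{11} = 144 + 89 = 233
F_{14} = F_{13} + F_{12} = 233 + 144 = 377
F_{15} = F_{14} + F_{13} = 377 + 233 = 610
F_{16} = F_{15} + F_{14} = 610 + 377 = 987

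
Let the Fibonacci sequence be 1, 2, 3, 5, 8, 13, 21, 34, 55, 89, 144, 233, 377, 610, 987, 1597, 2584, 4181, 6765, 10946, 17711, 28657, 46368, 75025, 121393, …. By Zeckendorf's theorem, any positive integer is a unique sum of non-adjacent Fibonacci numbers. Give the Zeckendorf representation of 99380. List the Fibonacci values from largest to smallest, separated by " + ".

75025 + 17711 + 4181 + 1597 + 610 + 233 + 21 + 2

take 75025 (≤ 99380); 99380 − 75025 = 24355
take 17711 (≤ 24355); 24355 − 17711 = 6644
take 4181 (≤ 6644); 6644 − 4181 = 2463
take 1597 (≤ 2463); 2463 − 1597 = 866
take 610 (≤ 866); 866 − 610 = 256
take 233 (≤ 256); 256 − 233 = 23
take 21 (≤ 23); 23 − 21 = 2
take 2 (≤ 2); 2 − 2 = 0
So 99380 = 75025 + 17711 + 4181 + 1597 + 610 + 233 + 21 + 2, with no two terms consecutive in the sequence.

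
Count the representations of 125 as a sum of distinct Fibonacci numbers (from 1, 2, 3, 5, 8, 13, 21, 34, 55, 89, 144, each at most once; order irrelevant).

5

Starting from the Zeckendorf form and repeatedly splitting a term F_k into F_{k−1} + F_{k−2} (when neither is already used) reaches every representation.
125 = 89+34+2 = 89+21+13+2 = 89+21+8+5+2 = … (2 more), for 5 in all.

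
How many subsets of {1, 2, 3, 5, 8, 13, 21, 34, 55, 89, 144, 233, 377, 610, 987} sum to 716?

716 = 610+89+13+3+1 = 610+89+8+5+3+1 = 610+55+34+13+3+1 = … (10 more), for 13 in all.

13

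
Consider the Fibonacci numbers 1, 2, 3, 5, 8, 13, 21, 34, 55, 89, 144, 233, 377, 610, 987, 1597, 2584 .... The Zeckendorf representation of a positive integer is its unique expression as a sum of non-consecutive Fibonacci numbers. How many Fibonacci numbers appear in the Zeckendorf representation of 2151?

take 1597 (≤ 2151); 2151 − 1597 = 554
take 377 (≤ 554); 554 − 377 = 177
take 144 (≤ 177); 177 − 144 = 33
take 21 (≤ 33); 33 − 21 = 12
take 8 (≤ 12); 12 − 8 = 4
take 3 (≤ 4); 4 − 3 = 1
take 1 (≤ 1); 1 − 1 = 0
2151 = 1597 + 377 + 144 + 21 + 8 + 3 + 1, which has 7 terms.

7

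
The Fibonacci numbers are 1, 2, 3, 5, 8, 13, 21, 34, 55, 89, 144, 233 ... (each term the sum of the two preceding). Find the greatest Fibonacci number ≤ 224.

144

144 ≤ 224 < 233, so the largest Fibonacci number not exceeding 224 is 144.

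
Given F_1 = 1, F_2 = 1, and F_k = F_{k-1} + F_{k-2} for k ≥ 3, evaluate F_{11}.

Iterating the recurrence up to F_{7} = 13 and F_{6} = 8:
F_{8} = F_{7} + F_{6} = 13 + 8 = 21
F_{9} = F_{8} + F_{7} = 21 + 13 = 34
F_{10} = F_{9} + F_{8} = 34 + 21 = 55
F_{11} = F_{10} + F_{9} = 55 + 34 = 89

89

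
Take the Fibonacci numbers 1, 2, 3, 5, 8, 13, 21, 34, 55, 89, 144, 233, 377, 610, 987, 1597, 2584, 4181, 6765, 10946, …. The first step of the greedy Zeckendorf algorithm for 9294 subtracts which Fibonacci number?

6765

6765 ≤ 9294 < 10946, so the largest Fibonacci number not exceeding 9294 is 6765.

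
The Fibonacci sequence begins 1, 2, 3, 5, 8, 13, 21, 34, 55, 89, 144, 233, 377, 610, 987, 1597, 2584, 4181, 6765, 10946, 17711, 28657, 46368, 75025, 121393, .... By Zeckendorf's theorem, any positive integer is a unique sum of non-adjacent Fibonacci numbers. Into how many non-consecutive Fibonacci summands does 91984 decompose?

6

Greedily peel off the largest Fibonacci term at each step:
91984: greatest Fibonacci not exceeding it is 75025, leaving 16959
16959: greatest Fibonacci not exceeding it is 10946, leaving 6013
6013: greatest Fibonacci not exceeding it is 4181, leaving 1832
1832: greatest Fibonacci not exceeding it is 1597, leaving 235
235: greatest Fibonacci not exceeding it is 233, leaving 2
2: greatest Fibonacci not exceeding it is 2, leaving 0
91984 = 75025 + 10946 + 4181 + 1597 + 233 + 2, which has 6 terms.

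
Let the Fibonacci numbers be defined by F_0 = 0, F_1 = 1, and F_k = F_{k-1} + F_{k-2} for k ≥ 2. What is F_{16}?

Iterating the recurrence up to F_{10} = 55 and F_{9} = 34:
F_{11} = F_{10} + F_{9} = 55 + 34 = 89
F_{12} = F_{11} + F_{10} = 89 + 55 = 144
F_{13} = F_{12} + F_{11} = 144 + 89 = 233
F_{14} = F_{13} + F_{12} = 233 + 144 = 377
F_{15} = F_{14} + F_{13} = 377 + 233 = 610
F_{16} = F_{15} + F_{14} = 610 + 377 = 987

987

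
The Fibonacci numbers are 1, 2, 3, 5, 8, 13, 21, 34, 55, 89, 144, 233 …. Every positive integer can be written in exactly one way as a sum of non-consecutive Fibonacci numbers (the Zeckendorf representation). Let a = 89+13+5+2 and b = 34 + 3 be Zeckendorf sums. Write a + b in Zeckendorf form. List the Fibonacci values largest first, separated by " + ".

144 + 2

The two numbers are 109 and 37, so their sum is 146.
subtract 144 from 146: 2 remains
subtract 2 from 2: 0 remains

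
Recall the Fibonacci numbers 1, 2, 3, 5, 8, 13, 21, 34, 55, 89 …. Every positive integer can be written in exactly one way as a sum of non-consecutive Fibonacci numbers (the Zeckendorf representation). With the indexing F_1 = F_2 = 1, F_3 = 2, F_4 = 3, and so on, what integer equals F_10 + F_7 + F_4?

F_10 + F_7 + F_4 = 55 + 13 + 3 = 71.

71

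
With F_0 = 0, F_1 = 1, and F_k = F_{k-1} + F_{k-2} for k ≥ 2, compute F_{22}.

Iterating the recurrence up to F_{16} = 987 and F_{15} = 610:
F_{17} = F_{16} + F_{15} = 987 + 610 = 1597
F_{18} = F_{17} + F_{16} = 1597 + 987 = 2584
F_{19} = F_{18} + F_{17} = 2584 + 1597 = 4181
F_{20} = F_{19} + F_{18} = 4181 + 2584 = 6765
F_{21} = F_{20} + F_{19} = 6765 + 4181 = 10946
F_{22} = F_{21} + F_{20} = 10946 + 6765 = 17711

17711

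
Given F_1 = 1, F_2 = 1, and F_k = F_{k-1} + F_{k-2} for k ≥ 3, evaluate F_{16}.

987

Iterating the recurrence up to F_{11} = 89 and F_{10} = 55:
F_{12} = F_{11} + F_{10} = 89 + 55 = 144
F_{13} = F_{12} + F_{11} = 144 + 89 = 233
F_{14} = F_{13} + F_{12} = 233 + 144 = 377
F_{15} = F_{14} + F_{13} = 377 + 233 = 610
F_{16} = F_{15} + F_{14} = 610 + 377 = 987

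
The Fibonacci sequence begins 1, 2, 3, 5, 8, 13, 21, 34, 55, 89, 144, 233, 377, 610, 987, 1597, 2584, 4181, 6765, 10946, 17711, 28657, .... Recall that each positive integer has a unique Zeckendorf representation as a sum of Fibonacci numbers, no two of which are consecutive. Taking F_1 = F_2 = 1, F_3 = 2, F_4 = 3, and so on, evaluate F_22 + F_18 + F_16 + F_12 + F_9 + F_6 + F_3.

F_22 + F_18 + F_16 + F_12 + F_9 + F_6 + F_3 = 17711 + 2584 + 987 + 144 + 34 + 8 + 2 = 21470.

21470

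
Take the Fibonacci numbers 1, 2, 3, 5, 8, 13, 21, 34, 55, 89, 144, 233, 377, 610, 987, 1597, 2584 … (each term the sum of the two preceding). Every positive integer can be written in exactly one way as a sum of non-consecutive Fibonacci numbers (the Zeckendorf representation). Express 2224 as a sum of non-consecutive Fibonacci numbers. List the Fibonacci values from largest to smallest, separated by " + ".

1597 + 610 + 13 + 3 + 1

Repeatedly subtract the largest Fibonacci number that fits:
2224: greatest Fibonacci not exceeding it is 1597, leaving 627
627: greatest Fibonacci not exceeding it is 610, leaving 17
17: greatest Fibonacci not exceeding it is 13, leaving 4
4: greatest Fibonacci not exceeding it is 3, leaving 1
1: greatest Fibonacci not exceeding it is 1, leaving 0
So 2224 = 1597 + 610 + 13 + 3 + 1, with no two terms consecutive in the sequence.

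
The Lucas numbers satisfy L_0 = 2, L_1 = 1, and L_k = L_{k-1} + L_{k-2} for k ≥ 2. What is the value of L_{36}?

Iterating the recurrence up to L_{29} = 1149851 and L_{28} = 710647:
L_{30} = L_{29} + L_{28} = 1149851 + 710647 = 1860498
L_{31} = L_{30} + L_{29} = 1860498 + 1149851 = 3010349
L_{32} = L_{31} + L_{30} = 3010349 + 1860498 = 4870847
L_{33} = L_{32} + L_{31} = 4870847 + 3010349 = 7881196
L_{34} = L_{33} + L_{32} = 7881196 + 4870847 = 12752043
L_{35} = L_{34} + L_{33} = 12752043 + 7881196 = 20633239
L_{36} = L_{35} + L_{34} = 20633239 + 12752043 = 33385282

33385282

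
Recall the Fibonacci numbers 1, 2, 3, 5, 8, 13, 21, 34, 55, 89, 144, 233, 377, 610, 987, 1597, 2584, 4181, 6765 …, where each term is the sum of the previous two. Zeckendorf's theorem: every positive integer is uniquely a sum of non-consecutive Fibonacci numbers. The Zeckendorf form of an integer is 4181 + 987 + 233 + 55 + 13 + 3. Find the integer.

5472

4181 + 987 + 233 + 55 + 13 + 3 = 5472.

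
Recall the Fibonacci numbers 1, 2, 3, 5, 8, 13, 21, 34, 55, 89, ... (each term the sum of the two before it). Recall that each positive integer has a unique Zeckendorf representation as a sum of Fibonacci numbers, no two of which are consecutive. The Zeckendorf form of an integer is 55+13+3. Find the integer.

55+13+3 = 71.

71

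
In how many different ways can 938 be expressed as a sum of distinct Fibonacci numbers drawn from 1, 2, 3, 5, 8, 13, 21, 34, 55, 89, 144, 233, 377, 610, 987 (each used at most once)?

Starting from the Zeckendorf form and repeatedly splitting a term F_k into F_{k−1} + F_{k−2} (when neither is already used) reaches every representation.
938 = 610+233+89+5+1 = 610+233+89+3+2+1 = 610+233+55+34+5+1 = 610+233+55+34+3+2+1 = 610+233+55+21+13+5+1 = … (12 more), for 17 in all.

17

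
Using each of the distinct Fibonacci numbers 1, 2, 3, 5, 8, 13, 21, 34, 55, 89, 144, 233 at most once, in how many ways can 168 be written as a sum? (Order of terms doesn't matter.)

168 = 144+21+3 = 144+21+2+1 = 144+13+8+3 = 89+55+21+3 = 144+13+8+2+1 = … (8 more), for 13 in all.

13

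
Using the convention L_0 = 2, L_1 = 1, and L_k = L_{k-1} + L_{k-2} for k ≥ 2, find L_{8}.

47

Iterating the recurrence up to L_{3} = 4 and L_{2} = 3:
L_{4} = L_{3} + L_{2} = 4 + 3 = 7
L_{5} = L_{4} + L_{3} = 7 + 4 = 11
L_{6} = L_{5} + L_{4} = 11 + 7 = 18
L_{7} = L_{6} + L_{5} = 18 + 11 = 29
L_{8} = L_{7} + L_{6} = 29 + 18 = 47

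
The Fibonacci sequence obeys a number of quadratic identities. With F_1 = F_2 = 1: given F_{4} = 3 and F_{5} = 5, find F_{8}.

21

By the doubling identity F_{2k} = F_k(2F_{k+1} − F_k): F_{8} = 3·(2·5 − 3) = 3·7 = 21.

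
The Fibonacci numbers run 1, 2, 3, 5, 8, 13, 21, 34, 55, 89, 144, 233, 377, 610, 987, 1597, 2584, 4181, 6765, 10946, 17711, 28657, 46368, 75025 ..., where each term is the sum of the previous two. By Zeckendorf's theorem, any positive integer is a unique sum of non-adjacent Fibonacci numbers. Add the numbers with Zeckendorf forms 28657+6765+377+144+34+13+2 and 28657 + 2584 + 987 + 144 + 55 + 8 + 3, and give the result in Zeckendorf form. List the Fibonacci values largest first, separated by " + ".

46368 + 17711 + 4181 + 144 + 21 + 5

The two numbers are 35992 and 32438, so their sum is 68430.
Greedy algorithm:
largest Fibonacci ≤ 68430 is 46368; 68430 − 46368 = 22062
largest Fibonacci ≤ 22062 is 17711; 22062 − 17711 = 4351
largest Fibonacci ≤ 4351 is 4181; 4351 − 4181 = 170
largest Fibonacci ≤ 170 is 144; 170 − 144 = 26
largest Fibonacci ≤ 26 is 21; 26 − 21 = 5
largest Fibonacci ≤ 5 is 5; 5 − 5 = 0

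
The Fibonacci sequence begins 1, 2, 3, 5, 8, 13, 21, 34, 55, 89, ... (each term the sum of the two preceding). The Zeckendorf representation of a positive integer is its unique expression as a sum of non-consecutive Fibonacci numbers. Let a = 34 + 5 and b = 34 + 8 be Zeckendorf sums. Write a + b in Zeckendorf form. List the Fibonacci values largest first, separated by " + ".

The two numbers are 39 and 42, so their sum is 81.
Repeatedly subtract the largest Fibonacci number that fits:
81 − 55 = 26
26 − 21 = 5
5 − 5 = 0

55 + 21 + 5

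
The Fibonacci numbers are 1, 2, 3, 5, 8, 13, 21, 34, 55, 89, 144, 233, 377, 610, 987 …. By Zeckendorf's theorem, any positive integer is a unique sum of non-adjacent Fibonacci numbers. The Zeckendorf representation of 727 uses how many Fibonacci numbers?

5

Greedily peel off the largest Fibonacci term at each step:
727 − 610 = 117
117 − 89 = 28
28 − 21 = 7
7 − 5 = 2
2 − 2 = 0
727 = 610 + 89 + 21 + 5 + 2, which has 5 terms.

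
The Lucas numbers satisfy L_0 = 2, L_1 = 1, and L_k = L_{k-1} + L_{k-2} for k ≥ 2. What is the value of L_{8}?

47

L_{2} = L_{1} + L_{0} = 1 + 2 = 3
L_{3} = L_{2} + L_{1} = 3 + 1 = 4
L_{4} = L_{3} + L_{2} = 4 + 3 = 7
L_{5} = L_{4} + L_{3} = 7 + 4 = 11
L_{6} = L_{5} + L_{4} = 11 + 7 = 18
L_{7} = L_{6} + L_{5} = 18 + 11 = 29
L_{8} = L_{7} + L_{6} = 29 + 18 = 47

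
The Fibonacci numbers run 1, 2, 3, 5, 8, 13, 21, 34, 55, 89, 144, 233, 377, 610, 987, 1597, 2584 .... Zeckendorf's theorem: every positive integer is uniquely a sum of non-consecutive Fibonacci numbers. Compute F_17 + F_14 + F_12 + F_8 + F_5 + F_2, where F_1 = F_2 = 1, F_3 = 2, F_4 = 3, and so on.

F_17 + F_14 + F_12 + F_8 + F_5 + F_2 = 1597 + 377 + 144 + 21 + 5 + 1 = 2145.

2145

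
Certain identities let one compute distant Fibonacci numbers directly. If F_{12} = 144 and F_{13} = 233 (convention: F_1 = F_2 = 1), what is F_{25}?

By F_{2k+1} = F_k² + F_{k+1}²: F_{25} = 144² + 233² = 20736 + 54289 = 75025.

75025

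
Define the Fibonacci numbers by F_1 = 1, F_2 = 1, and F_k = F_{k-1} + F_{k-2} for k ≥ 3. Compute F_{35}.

9227465

Iterating the recurrence up to F_{29} = 514229 and F_{28} = 317811:
F_{30} = F_{29} + F_{28} = 514229 + 317811 = 832040
F_{31} = F_{30} + F_{29} = 832040 + 514229 = 1346269
F_{32} = F_{31} + F_{30} = 1346269 + 832040 = 2178309
F_{33} = F_{32} + F_{31} = 2178309 + 1346269 = 3524578
F_{34} = F_{33} + F_{32} = 3524578 + 2178309 = 5702887
F_{35} = F_{34} + F_{33} = 5702887 + 3524578 = 9227465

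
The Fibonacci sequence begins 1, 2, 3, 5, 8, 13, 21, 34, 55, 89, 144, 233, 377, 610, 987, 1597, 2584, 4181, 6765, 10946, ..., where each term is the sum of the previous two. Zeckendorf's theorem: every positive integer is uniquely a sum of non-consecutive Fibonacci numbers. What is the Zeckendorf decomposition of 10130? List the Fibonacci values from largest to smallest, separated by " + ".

6765 + 2584 + 610 + 144 + 21 + 5 + 1

10130: greatest Fibonacci not exceeding it is 6765, leaving 3365
3365: greatest Fibonacci not exceeding it is 2584, leaving 781
781: greatest Fibonacci not exceeding it is 610, leaving 171
171: greatest Fibonacci not exceeding it is 144, leaving 27
27: greatest Fibonacci not exceeding it is 21, leaving 6
6: greatest Fibonacci not exceeding it is 5, leaving 1
1: greatest Fibonacci not exceeding it is 1, leaving 0
So 10130 = 6765 + 2584 + 610 + 144 + 21 + 5 + 1, with no two terms consecutive in the sequence.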